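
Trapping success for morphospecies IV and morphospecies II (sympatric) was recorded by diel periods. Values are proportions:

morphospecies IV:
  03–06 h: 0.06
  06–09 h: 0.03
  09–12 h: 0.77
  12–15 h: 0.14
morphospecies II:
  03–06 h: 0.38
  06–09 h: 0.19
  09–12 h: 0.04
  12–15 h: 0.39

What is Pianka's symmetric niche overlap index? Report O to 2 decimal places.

Σ p₁ᵢp₂ᵢ = 0.0228 + 0.0057 + 0.0308 + 0.0546 = 0.1139
Σp_1ᵢ² = 0.06² + 0.03² + 0.77² + 0.14² = 0.0036 + 0.0009 + 0.5929 + 0.0196 = 0.6170
Σp_2ᵢ² = 0.38² + 0.19² + 0.04² + 0.39² = 0.1444 + 0.0361 + 0.0016 + 0.1521 = 0.3342
O = 0.1139 / √(0.6170 × 0.3342) = 0.1139 / 0.45409 = 0.2508

0.25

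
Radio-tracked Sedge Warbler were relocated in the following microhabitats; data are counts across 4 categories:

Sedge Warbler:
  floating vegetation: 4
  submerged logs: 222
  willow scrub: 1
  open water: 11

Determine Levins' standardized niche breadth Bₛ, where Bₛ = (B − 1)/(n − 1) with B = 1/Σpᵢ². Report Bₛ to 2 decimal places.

Proportions for Sedge Warbler (n=238): 4/238=0.0168, 222/238=0.9328, 1/238=0.0042, 11/238=0.0462
Σpᵢ² = 0.0168² + 0.9328² + 0.0042² + 0.0462² = 0.000282 + 0.870116 + 0.000018 + 0.002134 = 0.872550
B = 1 / 0.872550 = 1.1461
Bₛ = (B − 1)/(n − 1) = (1.1461 − 1)/(4 − 1) = 0.1461/3 = 0.0487

0.05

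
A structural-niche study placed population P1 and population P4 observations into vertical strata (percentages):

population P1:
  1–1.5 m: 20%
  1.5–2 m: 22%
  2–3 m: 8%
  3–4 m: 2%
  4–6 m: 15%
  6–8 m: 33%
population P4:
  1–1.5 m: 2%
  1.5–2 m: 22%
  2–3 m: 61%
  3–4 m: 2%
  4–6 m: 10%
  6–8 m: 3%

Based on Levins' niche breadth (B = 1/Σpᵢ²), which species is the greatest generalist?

Convert percentages to proportions (divide by 100).
Σp_P1ᵢ² = 0.20² + 0.22² + 0.08² + 0.02² + 0.15² + 0.33² = 0.0400 + 0.0484 + 0.0064 + 0.0004 + 0.0225 + 0.1089 = 0.2266
B_P1 = 1 / 0.2266 = 4.4131
Σp_P4ᵢ² = 0.02² + 0.22² + 0.61² + 0.02² + 0.10² + 0.03² = 0.0004 + 0.0484 + 0.3721 + 0.0004 + 0.0100 + 0.0009 = 0.4322
B_P4 = 1 / 0.4322 = 2.3137
Highest B → broadest niche (most generalist): population P1 (B = 4.41).

population P1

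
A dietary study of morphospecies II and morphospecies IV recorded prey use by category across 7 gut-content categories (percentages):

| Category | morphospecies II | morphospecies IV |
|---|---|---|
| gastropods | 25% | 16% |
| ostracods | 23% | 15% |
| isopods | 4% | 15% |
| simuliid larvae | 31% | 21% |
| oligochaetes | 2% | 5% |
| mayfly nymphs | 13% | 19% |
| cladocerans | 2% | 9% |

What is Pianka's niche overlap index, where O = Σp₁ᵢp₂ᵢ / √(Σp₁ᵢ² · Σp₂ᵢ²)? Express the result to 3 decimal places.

Convert percentages to proportions (divide by 100).
Σ p₁ᵢp₂ᵢ = 0.0400 + 0.0345 + 0.0060 + 0.0651 + 0.0010 + 0.0247 + 0.0018 = 0.1731
Σp_1ᵢ² = 0.25² + 0.23² + 0.04² + 0.31² + 0.02² + 0.13² + 0.02² = 0.0625 + 0.0529 + 0.0016 + 0.0961 + 0.0004 + 0.0169 + 0.0004 = 0.2308
Σp_2ᵢ² = 0.16² + 0.15² + 0.15² + 0.21² + 0.05² + 0.19² + 0.09² = 0.0256 + 0.0225 + 0.0225 + 0.0441 + 0.0025 + 0.0361 + 0.0081 = 0.1614
O = 0.1731 / √(0.2308 × 0.1614) = 0.1731 / 0.193005 = 0.89687

0.897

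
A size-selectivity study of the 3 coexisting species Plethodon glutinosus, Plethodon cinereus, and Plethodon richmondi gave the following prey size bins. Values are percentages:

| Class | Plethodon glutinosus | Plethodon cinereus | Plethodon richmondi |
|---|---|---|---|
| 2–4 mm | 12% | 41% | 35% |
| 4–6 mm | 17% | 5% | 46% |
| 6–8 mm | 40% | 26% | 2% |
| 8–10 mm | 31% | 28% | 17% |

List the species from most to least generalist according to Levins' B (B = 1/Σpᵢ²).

Plethodon glutinosus > Plethodon cinereus > Plethodon richmondi

Convert percentages to proportions (divide by 100).
Σp_glutᵢ² = 0.12² + 0.17² + 0.40² + 0.31² = 0.0144 + 0.0289 + 0.1600 + 0.0961 = 0.2994
B_glut = 1 / 0.2994 = 3.3400
Σp_cineᵢ² = 0.41² + 0.05² + 0.26² + 0.28² = 0.1681 + 0.0025 + 0.0676 + 0.0784 = 0.3166
B_cine = 1 / 0.3166 = 3.1586
Σp_richᵢ² = 0.35² + 0.46² + 0.02² + 0.17² = 0.1225 + 0.2116 + 0.0004 + 0.0289 = 0.3634
B_rich = 1 / 0.3634 = 2.7518
Ranking by B (broadest → narrowest): Plethodon glutinosus (3.34) > Plethodon cinereus (3.16) > Plethodon richmondi (2.75)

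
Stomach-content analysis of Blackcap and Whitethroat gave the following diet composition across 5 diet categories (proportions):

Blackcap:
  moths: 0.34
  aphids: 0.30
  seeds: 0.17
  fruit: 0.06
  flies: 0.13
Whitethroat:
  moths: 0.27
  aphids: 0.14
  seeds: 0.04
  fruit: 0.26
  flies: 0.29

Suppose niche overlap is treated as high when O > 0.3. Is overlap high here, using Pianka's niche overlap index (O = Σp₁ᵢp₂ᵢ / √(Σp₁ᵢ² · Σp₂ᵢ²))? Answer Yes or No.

Yes

Σ p₁ᵢp₂ᵢ = 0.0918 + 0.0420 + 0.0068 + 0.0156 + 0.0377 = 0.1939
Σp_1ᵢ² = 0.34² + 0.30² + 0.17² + 0.06² + 0.13² = 0.1156 + 0.0900 + 0.0289 + 0.0036 + 0.0169 = 0.2550
Σp_2ᵢ² = 0.27² + 0.14² + 0.04² + 0.26² + 0.29² = 0.0729 + 0.0196 + 0.0016 + 0.0676 + 0.0841 = 0.2458
O = 0.1939 / √(0.2550 × 0.2458) = 0.1939 / 0.25036 = 0.7745
O = 0.7745 > 0.3 → Yes.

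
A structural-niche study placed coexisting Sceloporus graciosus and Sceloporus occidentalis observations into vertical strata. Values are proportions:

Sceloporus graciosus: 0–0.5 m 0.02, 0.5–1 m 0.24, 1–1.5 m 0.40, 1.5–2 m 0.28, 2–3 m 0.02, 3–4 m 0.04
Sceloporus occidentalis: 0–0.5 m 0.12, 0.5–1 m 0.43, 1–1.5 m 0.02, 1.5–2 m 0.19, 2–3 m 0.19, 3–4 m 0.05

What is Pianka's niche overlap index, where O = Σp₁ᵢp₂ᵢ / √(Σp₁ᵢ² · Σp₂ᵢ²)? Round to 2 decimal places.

0.60

Σ p₁ᵢp₂ᵢ = 0.0024 + 0.1032 + 0.0080 + 0.0532 + 0.0038 + 0.0020 = 0.1726
Σp_1ᵢ² = 0.02² + 0.24² + 0.40² + 0.28² + 0.02² + 0.04² = 0.0004 + 0.0576 + 0.1600 + 0.0784 + 0.0004 + 0.0016 = 0.2984
Σp_2ᵢ² = 0.12² + 0.43² + 0.02² + 0.19² + 0.19² + 0.05² = 0.0144 + 0.1849 + 0.0004 + 0.0361 + 0.0361 + 0.0025 = 0.2744
O = 0.1726 / √(0.2984 × 0.2744) = 0.1726 / 0.28615 = 0.6032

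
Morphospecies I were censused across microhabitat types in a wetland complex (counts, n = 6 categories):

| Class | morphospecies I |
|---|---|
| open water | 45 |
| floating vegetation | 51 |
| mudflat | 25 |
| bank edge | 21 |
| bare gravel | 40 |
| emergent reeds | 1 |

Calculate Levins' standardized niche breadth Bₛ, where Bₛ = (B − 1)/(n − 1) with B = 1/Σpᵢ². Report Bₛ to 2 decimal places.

Proportions for morphospecies I (n=183): 45/183=0.2459, 51/183=0.2787, 25/183=0.1366, 21/183=0.1148, 40/183=0.2186, 1/183=0.0055
Σpᵢ² = 0.2459² + 0.2787² + 0.1366² + 0.1148² + 0.2186² + 0.0055² = 0.060467 + 0.077674 + 0.018660 + 0.013179 + 0.047786 + 0.000030 = 0.217796
B = 1 / 0.217796 = 4.5915
Bₛ = (B − 1)/(n − 1) = (4.5915 − 1)/(6 − 1) = 3.5915/5 = 0.7183

0.72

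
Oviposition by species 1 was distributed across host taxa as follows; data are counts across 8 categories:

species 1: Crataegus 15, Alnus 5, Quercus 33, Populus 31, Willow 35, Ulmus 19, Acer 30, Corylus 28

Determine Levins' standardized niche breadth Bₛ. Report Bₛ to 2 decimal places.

Proportions for species 1 (n=196): 15/196=0.0765, 5/196=0.0255, 33/196=0.1684, 31/196=0.1582, 35/196=0.1786, 19/196=0.0969, 30/196=0.1531, 28/196=0.1429
Σpᵢ² = 0.0765² + 0.0255² + 0.1684² + 0.1582² + 0.1786² + 0.0969² + 0.1531² + 0.1429² = 0.005852 + 0.000650 + 0.028359 + 0.025027 + 0.031898 + 0.009390 + 0.023440 + 0.020420 = 0.145036
B = 1 / 0.145036 = 6.8948
Bₛ = (B − 1)/(n − 1) = (6.8948 − 1)/(8 − 1) = 5.8948/7 = 0.8421

0.84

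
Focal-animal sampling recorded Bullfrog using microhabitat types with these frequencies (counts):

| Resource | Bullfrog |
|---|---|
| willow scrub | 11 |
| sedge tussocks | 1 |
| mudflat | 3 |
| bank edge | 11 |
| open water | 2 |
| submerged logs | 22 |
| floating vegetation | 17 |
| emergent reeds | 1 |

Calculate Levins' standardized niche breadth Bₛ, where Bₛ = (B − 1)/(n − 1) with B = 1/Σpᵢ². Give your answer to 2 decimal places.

Proportions for Bullfrog (n=68): 11/68=0.1618, 1/68=0.0147, 3/68=0.0441, 11/68=0.1618, 2/68=0.0294, 22/68=0.3235, 17/68=0.2500, 1/68=0.0147
Σpᵢ² = 0.1618² + 0.0147² + 0.0441² + 0.1618² + 0.0294² + 0.3235² + 0.2500² + 0.0147² = 0.026179 + 0.000216 + 0.001945 + 0.026179 + 0.000864 + 0.104652 + 0.062500 + 0.000216 = 0.222751
B = 1 / 0.222751 = 4.4893
Bₛ = (B − 1)/(n − 1) = (4.4893 − 1)/(8 − 1) = 3.4893/7 = 0.4985

0.50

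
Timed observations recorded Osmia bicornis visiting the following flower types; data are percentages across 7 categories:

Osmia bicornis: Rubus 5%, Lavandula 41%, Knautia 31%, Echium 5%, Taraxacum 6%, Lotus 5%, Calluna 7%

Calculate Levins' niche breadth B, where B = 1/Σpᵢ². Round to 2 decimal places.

3.57

Convert percentages to proportions (divide by 100).
Σpᵢ² = 0.05² + 0.41² + 0.31² + 0.05² + 0.06² + 0.05² + 0.07² = 0.0025 + 0.1681 + 0.0961 + 0.0025 + 0.0036 + 0.0025 + 0.0049 = 0.2802
B = 1 / 0.2802 = 3.5689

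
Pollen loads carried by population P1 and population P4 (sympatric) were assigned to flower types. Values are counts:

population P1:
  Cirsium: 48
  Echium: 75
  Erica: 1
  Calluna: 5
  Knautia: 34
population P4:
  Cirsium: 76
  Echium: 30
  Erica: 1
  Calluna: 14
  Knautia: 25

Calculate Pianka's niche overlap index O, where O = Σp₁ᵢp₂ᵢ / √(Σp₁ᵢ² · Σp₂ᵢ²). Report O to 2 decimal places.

0.83

Proportions for population P1 (n=163): 48/163=0.2945, 75/163=0.4601, 1/163=0.0061, 5/163=0.0307, 34/163=0.2086
Proportions for population P4 (n=146): 76/146=0.5205, 30/146=0.2055, 1/146=0.0068, 14/146=0.0959, 25/146=0.1712
Σ p₁ᵢp₂ᵢ = 0.153287 + 0.094551 + 0.000041 + 0.002944 + 0.035712 = 0.286535
Σp_1ᵢ² = 0.2945² + 0.4601² + 0.0061² + 0.0307² + 0.2086² = 0.086730 + 0.211692 + 0.000037 + 0.000942 + 0.043514 = 0.342915
Σp_2ᵢ² = 0.5205² + 0.2055² + 0.0068² + 0.0959² + 0.1712² = 0.270920 + 0.042230 + 0.000046 + 0.009197 + 0.029309 = 0.351702
O = 0.286535 / √(0.342915 × 0.351702) = 0.286535 / 0.3472807 = 0.8251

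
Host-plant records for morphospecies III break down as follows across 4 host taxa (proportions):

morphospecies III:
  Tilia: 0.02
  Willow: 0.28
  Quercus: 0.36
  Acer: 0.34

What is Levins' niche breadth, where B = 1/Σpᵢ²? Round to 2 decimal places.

3.09

Σpᵢ² = 0.02² + 0.28² + 0.36² + 0.34² = 0.0004 + 0.0784 + 0.1296 + 0.1156 = 0.3240
B = 1 / 0.3240 = 3.0864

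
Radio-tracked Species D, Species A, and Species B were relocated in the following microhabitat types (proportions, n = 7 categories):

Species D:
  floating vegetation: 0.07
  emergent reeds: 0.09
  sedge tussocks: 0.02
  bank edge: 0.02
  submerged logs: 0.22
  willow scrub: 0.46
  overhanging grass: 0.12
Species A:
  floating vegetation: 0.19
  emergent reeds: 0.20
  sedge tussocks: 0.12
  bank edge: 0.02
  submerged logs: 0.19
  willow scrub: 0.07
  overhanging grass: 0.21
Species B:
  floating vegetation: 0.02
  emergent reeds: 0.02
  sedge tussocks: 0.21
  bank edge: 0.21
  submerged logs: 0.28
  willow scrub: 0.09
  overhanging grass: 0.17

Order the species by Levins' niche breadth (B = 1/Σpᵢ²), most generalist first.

Σp_Dᵢ² = 0.07² + 0.09² + 0.02² + 0.02² + 0.22² + 0.46² + 0.12² = 0.0049 + 0.0081 + 0.0004 + 0.0004 + 0.0484 + 0.2116 + 0.0144 = 0.2882
B_D = 1 / 0.2882 = 3.4698
Σp_Aᵢ² = 0.19² + 0.20² + 0.12² + 0.02² + 0.19² + 0.07² + 0.21² = 0.0361 + 0.0400 + 0.0144 + 0.0004 + 0.0361 + 0.0049 + 0.0441 = 0.1760
B_A = 1 / 0.1760 = 5.6818
Σp_Bᵢ² = 0.02² + 0.02² + 0.21² + 0.21² + 0.28² + 0.09² + 0.17² = 0.0004 + 0.0004 + 0.0441 + 0.0441 + 0.0784 + 0.0081 + 0.0289 = 0.2044
B_B = 1 / 0.2044 = 4.8924
Ranking by B (broadest → narrowest): Species A (5.68) > Species B (4.89) > Species D (3.47)

Species A > Species B > Species D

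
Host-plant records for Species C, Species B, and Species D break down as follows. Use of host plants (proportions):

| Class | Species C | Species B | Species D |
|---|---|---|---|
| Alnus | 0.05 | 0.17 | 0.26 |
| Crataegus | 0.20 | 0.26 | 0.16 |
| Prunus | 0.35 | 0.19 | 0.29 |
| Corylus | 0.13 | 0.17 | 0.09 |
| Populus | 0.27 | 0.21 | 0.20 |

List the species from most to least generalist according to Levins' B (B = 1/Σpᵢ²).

Species B > Species D > Species C

Σp_Cᵢ² = 0.05² + 0.20² + 0.35² + 0.13² + 0.27² = 0.0025 + 0.0400 + 0.1225 + 0.0169 + 0.0729 = 0.2548
B_C = 1 / 0.2548 = 3.9246
Σp_Bᵢ² = 0.17² + 0.26² + 0.19² + 0.17² + 0.21² = 0.0289 + 0.0676 + 0.0361 + 0.0289 + 0.0441 = 0.2056
B_B = 1 / 0.2056 = 4.8638
Σp_Dᵢ² = 0.26² + 0.16² + 0.29² + 0.09² + 0.20² = 0.0676 + 0.0256 + 0.0841 + 0.0081 + 0.0400 = 0.2254
B_D = 1 / 0.2254 = 4.4366
Ranking by B (broadest → narrowest): Species B (4.86) > Species D (4.44) > Species C (3.92)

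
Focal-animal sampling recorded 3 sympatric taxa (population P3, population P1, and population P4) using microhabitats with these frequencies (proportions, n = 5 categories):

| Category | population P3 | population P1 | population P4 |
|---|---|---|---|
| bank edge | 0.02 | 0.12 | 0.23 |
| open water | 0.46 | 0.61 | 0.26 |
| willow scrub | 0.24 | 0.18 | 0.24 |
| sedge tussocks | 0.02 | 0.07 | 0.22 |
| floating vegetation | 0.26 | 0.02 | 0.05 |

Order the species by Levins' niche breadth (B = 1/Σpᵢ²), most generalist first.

population P4 > population P3 > population P1

Σp_P3ᵢ² = 0.02² + 0.46² + 0.24² + 0.02² + 0.26² = 0.0004 + 0.2116 + 0.0576 + 0.0004 + 0.0676 = 0.3376
B_P3 = 1 / 0.3376 = 2.9621
Σp_P1ᵢ² = 0.12² + 0.61² + 0.18² + 0.07² + 0.02² = 0.0144 + 0.3721 + 0.0324 + 0.0049 + 0.0004 = 0.4242
B_P1 = 1 / 0.4242 = 2.3574
Σp_P4ᵢ² = 0.23² + 0.26² + 0.24² + 0.22² + 0.05² = 0.0529 + 0.0676 + 0.0576 + 0.0484 + 0.0025 = 0.2290
B_P4 = 1 / 0.2290 = 4.3668
Ranking by B (broadest → narrowest): population P4 (4.37) > population P3 (2.96) > population P1 (2.36)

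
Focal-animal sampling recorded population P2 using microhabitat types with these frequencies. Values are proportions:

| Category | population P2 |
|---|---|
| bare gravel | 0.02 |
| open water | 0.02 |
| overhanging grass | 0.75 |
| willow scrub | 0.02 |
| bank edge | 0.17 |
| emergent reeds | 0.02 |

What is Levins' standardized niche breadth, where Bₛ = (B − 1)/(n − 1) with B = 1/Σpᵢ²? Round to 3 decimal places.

Σpᵢ² = 0.02² + 0.02² + 0.75² + 0.02² + 0.17² + 0.02² = 0.0004 + 0.0004 + 0.5625 + 0.0004 + 0.0289 + 0.0004 = 0.5930
B = 1 / 0.5930 = 1.68634
Bₛ = (B − 1)/(n − 1) = (1.68634 − 1)/(6 − 1) = 0.68634/5 = 0.13727

0.137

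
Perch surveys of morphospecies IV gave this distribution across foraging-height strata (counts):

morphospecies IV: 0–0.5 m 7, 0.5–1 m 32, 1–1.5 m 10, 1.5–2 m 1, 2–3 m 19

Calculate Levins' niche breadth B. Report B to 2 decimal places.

Proportions for morphospecies IV (n=69): 7/69=0.1014, 32/69=0.4638, 10/69=0.1449, 1/69=0.0145, 19/69=0.2754
Σpᵢ² = 0.1014² + 0.4638² + 0.1449² + 0.0145² + 0.2754² = 0.010282 + 0.215110 + 0.020996 + 0.000210 + 0.075845 = 0.322443
B = 1 / 0.322443 = 3.1013

3.10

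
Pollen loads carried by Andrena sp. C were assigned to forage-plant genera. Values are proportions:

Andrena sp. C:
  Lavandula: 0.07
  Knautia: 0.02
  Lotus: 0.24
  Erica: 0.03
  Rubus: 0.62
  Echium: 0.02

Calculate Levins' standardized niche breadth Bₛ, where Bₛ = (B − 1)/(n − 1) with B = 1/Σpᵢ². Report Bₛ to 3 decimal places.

Σpᵢ² = 0.07² + 0.02² + 0.24² + 0.03² + 0.62² + 0.02² = 0.0049 + 0.0004 + 0.0576 + 0.0009 + 0.3844 + 0.0004 = 0.4486
B = 1 / 0.4486 = 2.22916
Bₛ = (B − 1)/(n − 1) = (2.22916 − 1)/(6 − 1) = 1.22916/5 = 0.24583

0.246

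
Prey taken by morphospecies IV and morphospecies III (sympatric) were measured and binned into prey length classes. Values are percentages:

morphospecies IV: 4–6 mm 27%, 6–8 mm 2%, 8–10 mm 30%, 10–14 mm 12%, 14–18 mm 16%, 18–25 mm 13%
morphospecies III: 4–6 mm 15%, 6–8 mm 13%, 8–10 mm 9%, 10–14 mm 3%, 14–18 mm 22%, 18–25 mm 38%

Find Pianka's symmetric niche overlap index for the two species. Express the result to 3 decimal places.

0.687

Convert percentages to proportions (divide by 100).
Σ p₁ᵢp₂ᵢ = 0.0405 + 0.0026 + 0.0270 + 0.0036 + 0.0352 + 0.0494 = 0.1583
Σp_1ᵢ² = 0.27² + 0.02² + 0.30² + 0.12² + 0.16² + 0.13² = 0.0729 + 0.0004 + 0.0900 + 0.0144 + 0.0256 + 0.0169 = 0.2202
Σp_2ᵢ² = 0.15² + 0.13² + 0.09² + 0.03² + 0.22² + 0.38² = 0.0225 + 0.0169 + 0.0081 + 0.0009 + 0.0484 + 0.1444 = 0.2412
O = 0.1583 / √(0.2202 × 0.2412) = 0.1583 / 0.230461 = 0.68688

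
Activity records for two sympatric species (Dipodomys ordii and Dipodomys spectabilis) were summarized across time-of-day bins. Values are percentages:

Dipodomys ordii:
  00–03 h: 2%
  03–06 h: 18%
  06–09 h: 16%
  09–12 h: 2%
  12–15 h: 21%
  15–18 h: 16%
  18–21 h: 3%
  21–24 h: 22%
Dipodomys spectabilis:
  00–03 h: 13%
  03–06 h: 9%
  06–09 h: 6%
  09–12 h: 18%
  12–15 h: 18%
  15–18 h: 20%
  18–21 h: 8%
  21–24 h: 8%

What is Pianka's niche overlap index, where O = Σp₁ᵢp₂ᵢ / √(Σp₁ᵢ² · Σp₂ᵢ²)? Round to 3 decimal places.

0.755

Convert percentages to proportions (divide by 100).
Σ p₁ᵢp₂ᵢ = 0.0026 + 0.0162 + 0.0096 + 0.0036 + 0.0378 + 0.0320 + 0.0024 + 0.0176 = 0.1218
Σp_1ᵢ² = 0.02² + 0.18² + 0.16² + 0.02² + 0.21² + 0.16² + 0.03² + 0.22² = 0.0004 + 0.0324 + 0.0256 + 0.0004 + 0.0441 + 0.0256 + 0.0009 + 0.0484 = 0.1778
Σp_2ᵢ² = 0.13² + 0.09² + 0.06² + 0.18² + 0.18² + 0.20² + 0.08² + 0.08² = 0.0169 + 0.0081 + 0.0036 + 0.0324 + 0.0324 + 0.0400 + 0.0064 + 0.0064 = 0.1462
O = 0.1218 / √(0.1778 × 0.1462) = 0.1218 / 0.161228 = 0.75545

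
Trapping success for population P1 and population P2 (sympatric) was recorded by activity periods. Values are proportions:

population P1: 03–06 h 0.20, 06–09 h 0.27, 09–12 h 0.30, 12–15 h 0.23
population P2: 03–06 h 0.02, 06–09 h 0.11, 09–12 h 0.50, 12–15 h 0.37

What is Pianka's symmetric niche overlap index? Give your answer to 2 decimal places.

0.84

Σ p₁ᵢp₂ᵢ = 0.0040 + 0.0297 + 0.1500 + 0.0851 = 0.2688
Σp_1ᵢ² = 0.20² + 0.27² + 0.30² + 0.23² = 0.0400 + 0.0729 + 0.0900 + 0.0529 = 0.2558
Σp_2ᵢ² = 0.02² + 0.11² + 0.50² + 0.37² = 0.0004 + 0.0121 + 0.2500 + 0.1369 = 0.3994
O = 0.2688 / √(0.2558 × 0.3994) = 0.2688 / 0.31963 = 0.8410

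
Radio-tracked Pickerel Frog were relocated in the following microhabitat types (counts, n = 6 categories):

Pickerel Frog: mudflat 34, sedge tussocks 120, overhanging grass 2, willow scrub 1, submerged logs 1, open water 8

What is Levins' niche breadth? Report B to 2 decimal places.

1.76

Proportions for Pickerel Frog (n=166): 34/166=0.2048, 120/166=0.7229, 2/166=0.0120, 1/166=0.0060, 1/166=0.0060, 8/166=0.0482
Σpᵢ² = 0.2048² + 0.7229² + 0.0120² + 0.0060² + 0.0060² + 0.0482² = 0.041943 + 0.522584 + 0.000144 + 0.000036 + 0.000036 + 0.002323 = 0.567066
B = 1 / 0.567066 = 1.7635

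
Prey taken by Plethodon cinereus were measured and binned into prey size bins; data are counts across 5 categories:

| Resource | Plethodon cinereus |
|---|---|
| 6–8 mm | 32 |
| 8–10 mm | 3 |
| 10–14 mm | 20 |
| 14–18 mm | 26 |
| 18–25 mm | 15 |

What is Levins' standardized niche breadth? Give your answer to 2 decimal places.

Proportions for Plethodon cinereus (n=96): 32/96=0.3333, 3/96=0.0313, 20/96=0.2083, 26/96=0.2708, 15/96=0.1563
Σpᵢ² = 0.3333² + 0.0313² + 0.2083² + 0.2708² + 0.1563² = 0.111089 + 0.000980 + 0.043389 + 0.073333 + 0.024430 = 0.253221
B = 1 / 0.253221 = 3.9491
Bₛ = (B − 1)/(n − 1) = (3.9491 − 1)/(5 − 1) = 2.9491/4 = 0.7373

0.74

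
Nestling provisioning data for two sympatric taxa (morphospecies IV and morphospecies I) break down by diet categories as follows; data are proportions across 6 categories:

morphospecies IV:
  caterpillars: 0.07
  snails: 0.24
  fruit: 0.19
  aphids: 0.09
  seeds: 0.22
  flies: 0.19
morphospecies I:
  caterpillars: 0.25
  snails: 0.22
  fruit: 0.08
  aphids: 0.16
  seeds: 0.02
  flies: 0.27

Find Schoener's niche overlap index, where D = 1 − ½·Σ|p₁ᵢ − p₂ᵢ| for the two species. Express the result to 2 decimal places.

0.67

Σ|p₁ᵢ − p₂ᵢ| = 0.18 + 0.02 + 0.11 + 0.07 + 0.20 + 0.08 = 0.66
D = 1 − ½ × 0.66 = 1 − 0.330 = 0.6700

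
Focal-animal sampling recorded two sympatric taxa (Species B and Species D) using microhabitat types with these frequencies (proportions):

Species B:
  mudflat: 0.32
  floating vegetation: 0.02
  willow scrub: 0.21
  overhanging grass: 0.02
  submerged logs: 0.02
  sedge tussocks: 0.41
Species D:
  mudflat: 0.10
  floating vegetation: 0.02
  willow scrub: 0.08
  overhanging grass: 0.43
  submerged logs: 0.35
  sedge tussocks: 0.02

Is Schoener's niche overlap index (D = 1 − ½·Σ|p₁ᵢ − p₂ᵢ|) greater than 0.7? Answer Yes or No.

No

Σ|p₁ᵢ − p₂ᵢ| = 0.22 + 0.00 + 0.13 + 0.41 + 0.33 + 0.39 = 1.48
D = 1 − ½ × 1.48 = 1 − 0.740 = 0.2600
D = 0.2600 < 0.7 → No.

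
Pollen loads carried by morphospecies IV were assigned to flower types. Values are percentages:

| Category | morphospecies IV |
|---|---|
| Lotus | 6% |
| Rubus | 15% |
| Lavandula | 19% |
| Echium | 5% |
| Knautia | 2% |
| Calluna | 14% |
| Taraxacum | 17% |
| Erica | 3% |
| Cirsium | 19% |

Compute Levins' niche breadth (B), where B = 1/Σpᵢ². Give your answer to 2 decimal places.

Convert percentages to proportions (divide by 100).
Σpᵢ² = 0.06² + 0.15² + 0.19² + 0.05² + 0.02² + 0.14² + 0.17² + 0.03² + 0.19² = 0.0036 + 0.0225 + 0.0361 + 0.0025 + 0.0004 + 0.0196 + 0.0289 + 0.0009 + 0.0361 = 0.1506
B = 1 / 0.1506 = 6.6401

6.64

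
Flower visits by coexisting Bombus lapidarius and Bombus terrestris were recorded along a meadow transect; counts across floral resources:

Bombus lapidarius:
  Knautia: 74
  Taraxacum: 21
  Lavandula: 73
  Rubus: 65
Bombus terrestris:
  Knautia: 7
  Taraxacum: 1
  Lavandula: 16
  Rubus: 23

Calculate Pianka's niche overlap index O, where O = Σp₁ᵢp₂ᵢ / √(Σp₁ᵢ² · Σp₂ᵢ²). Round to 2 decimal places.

0.89

Proportions for Bombus lapidarius (n=233): 74/233=0.3176, 21/233=0.0901, 73/233=0.3133, 65/233=0.2790
Proportions for Bombus terrestris (n=47): 7/47=0.1489, 1/47=0.0213, 16/47=0.3404, 23/47=0.4894
Σ p₁ᵢp₂ᵢ = 0.047291 + 0.001919 + 0.106647 + 0.136543 = 0.292400
Σp_1ᵢ² = 0.3176² + 0.0901² + 0.3133² + 0.2790² = 0.100870 + 0.008118 + 0.098157 + 0.077841 = 0.284986
Σp_2ᵢ² = 0.1489² + 0.0213² + 0.3404² + 0.4894² = 0.022171 + 0.000454 + 0.115872 + 0.239512 = 0.378009
O = 0.292400 / √(0.284986 × 0.378009) = 0.292400 / 0.3282183 = 0.8909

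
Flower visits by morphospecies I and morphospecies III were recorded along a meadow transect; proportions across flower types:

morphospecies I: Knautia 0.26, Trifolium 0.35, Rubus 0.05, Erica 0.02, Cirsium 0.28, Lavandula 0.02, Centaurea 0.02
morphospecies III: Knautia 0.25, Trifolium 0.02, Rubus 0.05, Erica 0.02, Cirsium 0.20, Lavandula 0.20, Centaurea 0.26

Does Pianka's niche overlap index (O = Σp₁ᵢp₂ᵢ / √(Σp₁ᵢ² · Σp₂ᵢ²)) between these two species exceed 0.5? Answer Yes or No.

Yes

Σ p₁ᵢp₂ᵢ = 0.0650 + 0.0070 + 0.0025 + 0.0004 + 0.0560 + 0.0040 + 0.0052 = 0.1401
Σp_1ᵢ² = 0.26² + 0.35² + 0.05² + 0.02² + 0.28² + 0.02² + 0.02² = 0.0676 + 0.1225 + 0.0025 + 0.0004 + 0.0784 + 0.0004 + 0.0004 = 0.2722
Σp_2ᵢ² = 0.25² + 0.02² + 0.05² + 0.02² + 0.20² + 0.20² + 0.26² = 0.0625 + 0.0004 + 0.0025 + 0.0004 + 0.0400 + 0.0400 + 0.0676 = 0.2134
O = 0.1401 / √(0.2722 × 0.2134) = 0.1401 / 0.24101 = 0.5813
O = 0.5813 > 0.5 → Yes.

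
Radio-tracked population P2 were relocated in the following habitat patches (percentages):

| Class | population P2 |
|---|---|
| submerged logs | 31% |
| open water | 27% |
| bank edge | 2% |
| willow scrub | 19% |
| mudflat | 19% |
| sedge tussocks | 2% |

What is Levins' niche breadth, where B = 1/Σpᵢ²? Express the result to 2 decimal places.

Convert percentages to proportions (divide by 100).
Σpᵢ² = 0.31² + 0.27² + 0.02² + 0.19² + 0.19² + 0.02² = 0.0961 + 0.0729 + 0.0004 + 0.0361 + 0.0361 + 0.0004 = 0.2420
B = 1 / 0.2420 = 4.1322

4.13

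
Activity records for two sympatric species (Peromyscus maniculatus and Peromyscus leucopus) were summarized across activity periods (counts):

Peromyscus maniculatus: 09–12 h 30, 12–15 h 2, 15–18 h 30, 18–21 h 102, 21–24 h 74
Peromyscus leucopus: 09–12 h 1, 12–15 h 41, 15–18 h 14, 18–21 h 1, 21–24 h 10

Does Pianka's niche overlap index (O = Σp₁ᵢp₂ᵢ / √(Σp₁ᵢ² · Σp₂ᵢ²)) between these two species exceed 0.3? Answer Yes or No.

No

Proportions for Peromyscus maniculatus (n=238): 30/238=0.1261, 2/238=0.0084, 30/238=0.1261, 102/238=0.4286, 74/238=0.3109
Proportions for Peromyscus leucopus (n=67): 1/67=0.0149, 41/67=0.6119, 14/67=0.2090, 1/67=0.0149, 10/67=0.1493
Σ p₁ᵢp₂ᵢ = 0.001879 + 0.005140 + 0.026355 + 0.006386 + 0.046417 = 0.086177
Σp_1ᵢ² = 0.1261² + 0.0084² + 0.1261² + 0.4286² + 0.3109² = 0.015901 + 0.000071 + 0.015901 + 0.183698 + 0.096659 = 0.312230
Σp_2ᵢ² = 0.0149² + 0.6119² + 0.2090² + 0.0149² + 0.1493² = 0.000222 + 0.374422 + 0.043681 + 0.000222 + 0.022290 = 0.440837
O = 0.086177 / √(0.312230 × 0.440837) = 0.086177 / 0.3710021 = 0.2323
O = 0.2323 < 0.3 → No.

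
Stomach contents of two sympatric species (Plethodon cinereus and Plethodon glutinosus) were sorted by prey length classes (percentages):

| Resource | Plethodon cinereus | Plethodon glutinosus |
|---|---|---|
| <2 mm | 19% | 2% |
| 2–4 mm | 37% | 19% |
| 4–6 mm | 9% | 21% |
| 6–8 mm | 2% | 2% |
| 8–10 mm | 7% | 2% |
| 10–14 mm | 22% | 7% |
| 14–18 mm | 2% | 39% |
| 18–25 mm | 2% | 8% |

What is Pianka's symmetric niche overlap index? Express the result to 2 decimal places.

0.50

Convert percentages to proportions (divide by 100).
Σ p₁ᵢp₂ᵢ = 0.0038 + 0.0703 + 0.0189 + 0.0004 + 0.0014 + 0.0154 + 0.0078 + 0.0016 = 0.1196
Σp_1ᵢ² = 0.19² + 0.37² + 0.09² + 0.02² + 0.07² + 0.22² + 0.02² + 0.02² = 0.0361 + 0.1369 + 0.0081 + 0.0004 + 0.0049 + 0.0484 + 0.0004 + 0.0004 = 0.2356
Σp_2ᵢ² = 0.02² + 0.19² + 0.21² + 0.02² + 0.02² + 0.07² + 0.39² + 0.08² = 0.0004 + 0.0361 + 0.0441 + 0.0004 + 0.0004 + 0.0049 + 0.1521 + 0.0064 = 0.2448
O = 0.1196 / √(0.2356 × 0.2448) = 0.1196 / 0.24016 = 0.4980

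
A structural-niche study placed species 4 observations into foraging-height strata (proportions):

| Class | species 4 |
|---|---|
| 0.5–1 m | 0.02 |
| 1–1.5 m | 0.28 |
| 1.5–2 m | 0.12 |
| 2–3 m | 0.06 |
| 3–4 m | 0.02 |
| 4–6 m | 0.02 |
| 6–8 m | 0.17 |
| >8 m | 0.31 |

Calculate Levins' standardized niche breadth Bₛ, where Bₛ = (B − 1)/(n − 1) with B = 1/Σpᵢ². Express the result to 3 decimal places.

Σpᵢ² = 0.02² + 0.28² + 0.12² + 0.06² + 0.02² + 0.02² + 0.17² + 0.31² = 0.0004 + 0.0784 + 0.0144 + 0.0036 + 0.0004 + 0.0004 + 0.0289 + 0.0961 = 0.2226
B = 1 / 0.2226 = 4.49236
Bₛ = (B − 1)/(n − 1) = (4.49236 − 1)/(8 − 1) = 3.49236/7 = 0.49891

0.499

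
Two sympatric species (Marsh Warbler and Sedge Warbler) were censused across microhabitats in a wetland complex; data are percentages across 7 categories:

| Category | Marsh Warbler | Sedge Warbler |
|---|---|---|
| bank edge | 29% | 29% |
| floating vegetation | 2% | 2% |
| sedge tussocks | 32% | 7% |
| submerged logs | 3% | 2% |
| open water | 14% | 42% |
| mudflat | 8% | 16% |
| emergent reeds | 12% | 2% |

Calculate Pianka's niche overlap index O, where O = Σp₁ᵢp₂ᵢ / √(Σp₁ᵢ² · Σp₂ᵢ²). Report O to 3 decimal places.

Convert percentages to proportions (divide by 100).
Σ p₁ᵢp₂ᵢ = 0.0841 + 0.0004 + 0.0224 + 0.0006 + 0.0588 + 0.0128 + 0.0024 = 0.1815
Σp_1ᵢ² = 0.29² + 0.02² + 0.32² + 0.03² + 0.14² + 0.08² + 0.12² = 0.0841 + 0.0004 + 0.1024 + 0.0009 + 0.0196 + 0.0064 + 0.0144 = 0.2282
Σp_2ᵢ² = 0.29² + 0.02² + 0.07² + 0.02² + 0.42² + 0.16² + 0.02² = 0.0841 + 0.0004 + 0.0049 + 0.0004 + 0.1764 + 0.0256 + 0.0004 = 0.2922
O = 0.1815 / √(0.2282 × 0.2922) = 0.1815 / 0.258225 = 0.70288

0.703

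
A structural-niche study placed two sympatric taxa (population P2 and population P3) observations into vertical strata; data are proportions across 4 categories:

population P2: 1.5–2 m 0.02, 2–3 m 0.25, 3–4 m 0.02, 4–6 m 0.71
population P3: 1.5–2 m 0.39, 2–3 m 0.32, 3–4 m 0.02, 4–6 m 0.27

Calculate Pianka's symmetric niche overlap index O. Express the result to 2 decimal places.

0.65

Σ p₁ᵢp₂ᵢ = 0.0078 + 0.0800 + 0.0004 + 0.1917 = 0.2799
Σp_1ᵢ² = 0.02² + 0.25² + 0.02² + 0.71² = 0.0004 + 0.0625 + 0.0004 + 0.5041 = 0.5674
Σp_2ᵢ² = 0.39² + 0.32² + 0.02² + 0.27² = 0.1521 + 0.1024 + 0.0004 + 0.0729 = 0.3278
O = 0.2799 / √(0.5674 × 0.3278) = 0.2799 / 0.43127 = 0.6490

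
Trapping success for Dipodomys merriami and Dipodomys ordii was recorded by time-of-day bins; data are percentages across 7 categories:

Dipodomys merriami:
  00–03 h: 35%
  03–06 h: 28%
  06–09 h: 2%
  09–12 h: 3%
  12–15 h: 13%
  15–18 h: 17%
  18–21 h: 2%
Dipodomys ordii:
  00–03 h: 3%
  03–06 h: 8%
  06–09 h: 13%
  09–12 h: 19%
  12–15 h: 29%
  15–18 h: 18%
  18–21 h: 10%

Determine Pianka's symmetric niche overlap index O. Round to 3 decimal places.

Convert percentages to proportions (divide by 100).
Σ p₁ᵢp₂ᵢ = 0.0105 + 0.0224 + 0.0026 + 0.0057 + 0.0377 + 0.0306 + 0.0020 = 0.1115
Σp_1ᵢ² = 0.35² + 0.28² + 0.02² + 0.03² + 0.13² + 0.17² + 0.02² = 0.1225 + 0.0784 + 0.0004 + 0.0009 + 0.0169 + 0.0289 + 0.0004 = 0.2484
Σp_2ᵢ² = 0.03² + 0.08² + 0.13² + 0.19² + 0.29² + 0.18² + 0.10² = 0.0009 + 0.0064 + 0.0169 + 0.0361 + 0.0841 + 0.0324 + 0.0100 = 0.1868
O = 0.1115 / √(0.2484 × 0.1868) = 0.1115 / 0.215409 = 0.51762

0.518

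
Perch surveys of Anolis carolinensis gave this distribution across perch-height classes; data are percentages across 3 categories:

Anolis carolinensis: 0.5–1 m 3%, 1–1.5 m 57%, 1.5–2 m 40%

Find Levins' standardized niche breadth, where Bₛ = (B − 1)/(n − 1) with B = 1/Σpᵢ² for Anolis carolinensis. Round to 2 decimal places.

0.53

Convert percentages to proportions (divide by 100).
Σpᵢ² = 0.03² + 0.57² + 0.40² = 0.0009 + 0.3249 + 0.1600 = 0.4858
B = 1 / 0.4858 = 2.0585
Bₛ = (B − 1)/(n − 1) = (2.0585 − 1)/(3 − 1) = 1.0585/2 = 0.5293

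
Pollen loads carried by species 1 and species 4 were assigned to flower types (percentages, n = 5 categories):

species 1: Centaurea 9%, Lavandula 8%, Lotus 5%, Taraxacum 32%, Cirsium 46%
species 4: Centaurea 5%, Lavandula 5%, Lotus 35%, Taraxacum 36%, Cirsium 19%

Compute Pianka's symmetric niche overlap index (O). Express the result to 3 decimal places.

0.734

Convert percentages to proportions (divide by 100).
Σ p₁ᵢp₂ᵢ = 0.0045 + 0.0040 + 0.0175 + 0.1152 + 0.0874 = 0.2286
Σp_1ᵢ² = 0.09² + 0.08² + 0.05² + 0.32² + 0.46² = 0.0081 + 0.0064 + 0.0025 + 0.1024 + 0.2116 = 0.3310
Σp_2ᵢ² = 0.05² + 0.05² + 0.35² + 0.36² + 0.19² = 0.0025 + 0.0025 + 0.1225 + 0.1296 + 0.0361 = 0.2932
O = 0.2286 / √(0.3310 × 0.2932) = 0.2286 / 0.311527 = 0.73380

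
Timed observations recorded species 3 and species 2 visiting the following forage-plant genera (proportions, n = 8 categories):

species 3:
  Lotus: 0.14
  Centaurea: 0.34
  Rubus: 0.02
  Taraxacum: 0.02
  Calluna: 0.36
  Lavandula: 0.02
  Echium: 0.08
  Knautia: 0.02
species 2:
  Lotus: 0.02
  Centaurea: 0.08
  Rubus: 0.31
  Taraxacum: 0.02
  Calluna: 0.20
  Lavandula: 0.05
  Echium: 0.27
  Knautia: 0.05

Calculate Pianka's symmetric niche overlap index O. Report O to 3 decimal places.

0.538

Σ p₁ᵢp₂ᵢ = 0.0028 + 0.0272 + 0.0062 + 0.0004 + 0.0720 + 0.0010 + 0.0216 + 0.0010 = 0.1322
Σp_1ᵢ² = 0.14² + 0.34² + 0.02² + 0.02² + 0.36² + 0.02² + 0.08² + 0.02² = 0.0196 + 0.1156 + 0.0004 + 0.0004 + 0.1296 + 0.0004 + 0.0064 + 0.0004 = 0.2728
Σp_2ᵢ² = 0.02² + 0.08² + 0.31² + 0.02² + 0.20² + 0.05² + 0.27² + 0.05² = 0.0004 + 0.0064 + 0.0961 + 0.0004 + 0.0400 + 0.0025 + 0.0729 + 0.0025 = 0.2212
O = 0.1322 / √(0.2728 × 0.2212) = 0.1322 / 0.245649 = 0.53817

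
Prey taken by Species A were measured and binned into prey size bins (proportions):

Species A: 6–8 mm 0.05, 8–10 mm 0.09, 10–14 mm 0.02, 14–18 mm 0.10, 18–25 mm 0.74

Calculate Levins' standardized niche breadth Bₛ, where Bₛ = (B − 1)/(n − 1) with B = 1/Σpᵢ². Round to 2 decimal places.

0.19

Σpᵢ² = 0.05² + 0.09² + 0.02² + 0.10² + 0.74² = 0.0025 + 0.0081 + 0.0004 + 0.0100 + 0.5476 = 0.5686
B = 1 / 0.5686 = 1.7587
Bₛ = (B − 1)/(n − 1) = (1.7587 − 1)/(5 − 1) = 0.7587/4 = 0.1897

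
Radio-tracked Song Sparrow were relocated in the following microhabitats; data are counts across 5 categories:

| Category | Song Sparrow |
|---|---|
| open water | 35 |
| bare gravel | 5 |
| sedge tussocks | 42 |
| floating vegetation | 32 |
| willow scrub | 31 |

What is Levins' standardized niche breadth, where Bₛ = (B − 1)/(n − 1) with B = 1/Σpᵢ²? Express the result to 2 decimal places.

0.80

Proportions for Song Sparrow (n=145): 35/145=0.2414, 5/145=0.0345, 42/145=0.2897, 32/145=0.2207, 31/145=0.2138
Σpᵢ² = 0.2414² + 0.0345² + 0.2897² + 0.2207² + 0.2138² = 0.058274 + 0.001190 + 0.083926 + 0.048708 + 0.045710 = 0.237808
B = 1 / 0.237808 = 4.2051
Bₛ = (B − 1)/(n − 1) = (4.2051 − 1)/(5 − 1) = 3.2051/4 = 0.8013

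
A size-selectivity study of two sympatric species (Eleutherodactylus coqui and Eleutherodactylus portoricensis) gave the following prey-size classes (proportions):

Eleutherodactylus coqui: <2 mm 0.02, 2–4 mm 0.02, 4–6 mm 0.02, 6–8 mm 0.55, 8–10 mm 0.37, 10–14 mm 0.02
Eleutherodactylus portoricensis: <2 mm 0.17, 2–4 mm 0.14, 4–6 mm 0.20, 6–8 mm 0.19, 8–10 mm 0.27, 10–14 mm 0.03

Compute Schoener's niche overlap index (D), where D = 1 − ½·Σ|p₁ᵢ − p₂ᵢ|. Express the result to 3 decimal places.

0.540

Σ|p₁ᵢ − p₂ᵢ| = 0.15 + 0.12 + 0.18 + 0.36 + 0.10 + 0.01 = 0.92
D = 1 − ½ × 0.92 = 1 − 0.460 = 0.54000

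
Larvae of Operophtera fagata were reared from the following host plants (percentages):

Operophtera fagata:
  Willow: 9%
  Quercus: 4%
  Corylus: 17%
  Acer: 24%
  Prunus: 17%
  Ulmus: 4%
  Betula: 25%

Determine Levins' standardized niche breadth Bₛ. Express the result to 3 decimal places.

Convert percentages to proportions (divide by 100).
Σpᵢ² = 0.09² + 0.04² + 0.17² + 0.24² + 0.17² + 0.04² + 0.25² = 0.0081 + 0.0016 + 0.0289 + 0.0576 + 0.0289 + 0.0016 + 0.0625 = 0.1892
B = 1 / 0.1892 = 5.28541
Bₛ = (B − 1)/(n − 1) = (5.28541 − 1)/(7 − 1) = 4.28541/6 = 0.71424

0.714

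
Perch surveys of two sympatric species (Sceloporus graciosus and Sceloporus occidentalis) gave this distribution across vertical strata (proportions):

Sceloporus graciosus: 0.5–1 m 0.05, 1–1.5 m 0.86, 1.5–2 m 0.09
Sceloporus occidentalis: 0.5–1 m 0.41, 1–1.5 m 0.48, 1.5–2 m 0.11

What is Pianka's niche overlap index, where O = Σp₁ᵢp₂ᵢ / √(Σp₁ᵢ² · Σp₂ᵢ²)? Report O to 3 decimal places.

Σ p₁ᵢp₂ᵢ = 0.0205 + 0.4128 + 0.0099 = 0.4432
Σp_1ᵢ² = 0.05² + 0.86² + 0.09² = 0.0025 + 0.7396 + 0.0081 = 0.7502
Σp_2ᵢ² = 0.41² + 0.48² + 0.11² = 0.1681 + 0.2304 + 0.0121 = 0.4106
O = 0.4432 / √(0.7502 × 0.4106) = 0.4432 / 0.555006 = 0.79855

0.799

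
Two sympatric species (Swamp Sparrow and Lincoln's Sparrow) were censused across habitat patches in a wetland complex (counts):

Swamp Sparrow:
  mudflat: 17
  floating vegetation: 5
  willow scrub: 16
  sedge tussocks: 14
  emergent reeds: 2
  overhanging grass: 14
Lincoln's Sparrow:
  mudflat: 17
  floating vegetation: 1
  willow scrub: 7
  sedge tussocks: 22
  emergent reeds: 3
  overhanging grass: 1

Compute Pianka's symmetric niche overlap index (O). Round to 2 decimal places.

Proportions for Swamp Sparrow (n=68): 17/68=0.2500, 5/68=0.0735, 16/68=0.2353, 14/68=0.2059, 2/68=0.0294, 14/68=0.2059
Proportions for Lincoln's Sparrow (n=51): 17/51=0.3333, 1/51=0.0196, 7/51=0.1373, 22/51=0.4314, 3/51=0.0588, 1/51=0.0196
Σ p₁ᵢp₂ᵢ = 0.083325 + 0.001441 + 0.032307 + 0.088825 + 0.001729 + 0.004036 = 0.211663
Σp_1ᵢ² = 0.2500² + 0.0735² + 0.2353² + 0.2059² + 0.0294² + 0.2059² = 0.062500 + 0.005402 + 0.055366 + 0.042395 + 0.000864 + 0.042395 = 0.208922
Σp_2ᵢ² = 0.3333² + 0.0196² + 0.1373² + 0.4314² + 0.0588² + 0.0196² = 0.111089 + 0.000384 + 0.018851 + 0.186106 + 0.003457 + 0.000384 = 0.320271
O = 0.211663 / √(0.208922 × 0.320271) = 0.211663 / 0.2586729 = 0.8183

0.82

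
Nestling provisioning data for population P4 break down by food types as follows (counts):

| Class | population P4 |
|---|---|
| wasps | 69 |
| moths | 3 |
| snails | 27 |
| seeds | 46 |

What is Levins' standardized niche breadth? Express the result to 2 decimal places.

0.59

Proportions for population P4 (n=145): 69/145=0.4759, 3/145=0.0207, 27/145=0.1862, 46/145=0.3172
Σpᵢ² = 0.4759² + 0.0207² + 0.1862² + 0.3172² = 0.226481 + 0.000428 + 0.034670 + 0.100616 = 0.362195
B = 1 / 0.362195 = 2.7609
Bₛ = (B − 1)/(n − 1) = (2.7609 − 1)/(4 − 1) = 1.7609/3 = 0.5870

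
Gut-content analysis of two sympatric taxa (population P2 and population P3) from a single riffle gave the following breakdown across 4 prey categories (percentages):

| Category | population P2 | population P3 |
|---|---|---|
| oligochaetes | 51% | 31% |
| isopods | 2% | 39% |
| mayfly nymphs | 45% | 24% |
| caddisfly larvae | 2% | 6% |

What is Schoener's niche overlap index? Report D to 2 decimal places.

0.59

Convert percentages to proportions (divide by 100).
Σ|p₁ᵢ − p₂ᵢ| = 0.20 + 0.37 + 0.21 + 0.04 = 0.82
D = 1 − ½ × 0.82 = 1 − 0.410 = 0.5900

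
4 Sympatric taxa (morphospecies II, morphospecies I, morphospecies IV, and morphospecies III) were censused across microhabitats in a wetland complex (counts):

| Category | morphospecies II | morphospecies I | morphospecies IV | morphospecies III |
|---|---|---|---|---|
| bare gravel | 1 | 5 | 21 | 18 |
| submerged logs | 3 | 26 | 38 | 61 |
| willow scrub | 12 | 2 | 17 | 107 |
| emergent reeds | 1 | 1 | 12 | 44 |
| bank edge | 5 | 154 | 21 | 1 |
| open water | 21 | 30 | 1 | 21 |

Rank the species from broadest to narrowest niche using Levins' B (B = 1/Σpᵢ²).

morphospecies IV > morphospecies III > morphospecies II > morphospecies I

Proportions for morphospecies II (n=43): 1/43=0.0233, 3/43=0.0698, 12/43=0.2791, 1/43=0.0233, 5/43=0.1163, 21/43=0.4884
Proportions for morphospecies I (n=218): 5/218=0.0229, 26/218=0.1193, 2/218=0.0092, 1/218=0.0046, 154/218=0.7064, 30/218=0.1376
Proportions for morphospecies IV (n=110): 21/110=0.1909, 38/110=0.3455, 17/110=0.1545, 12/110=0.1091, 21/110=0.1909, 1/110=0.0091
Proportions for morphospecies III (n=252): 18/252=0.0714, 61/252=0.2421, 107/252=0.4246, 44/252=0.1746, 1/252=0.0040, 21/252=0.0833
Σp_IIᵢ² = 0.0233² + 0.0698² + 0.2791² + 0.0233² + 0.1163² + 0.4884² = 0.000543 + 0.004872 + 0.077897 + 0.000543 + 0.013526 + 0.238535 = 0.335916
B_II = 1 / 0.335916 = 2.9769
Σp_Iᵢ² = 0.0229² + 0.1193² + 0.0092² + 0.0046² + 0.7064² + 0.1376² = 0.000524 + 0.014232 + 0.000085 + 0.000021 + 0.499001 + 0.018934 = 0.532797
B_I = 1 / 0.532797 = 1.8769
Σp_IVᵢ² = 0.1909² + 0.3455² + 0.1545² + 0.1091² + 0.1909² + 0.0091² = 0.036443 + 0.119370 + 0.023870 + 0.011903 + 0.036443 + 0.000083 = 0.228112
B_IV = 1 / 0.228112 = 4.3838
Σp_IIIᵢ² = 0.0714² + 0.2421² + 0.4246² + 0.1746² + 0.0040² + 0.0833² = 0.005098 + 0.058612 + 0.180285 + 0.030485 + 0.000016 + 0.006939 = 0.281435
B_III = 1 / 0.281435 = 3.5532
Ranking by B (broadest → narrowest): morphospecies IV (4.38) > morphospecies III (3.55) > morphospecies II (2.98) > morphospecies I (1.88)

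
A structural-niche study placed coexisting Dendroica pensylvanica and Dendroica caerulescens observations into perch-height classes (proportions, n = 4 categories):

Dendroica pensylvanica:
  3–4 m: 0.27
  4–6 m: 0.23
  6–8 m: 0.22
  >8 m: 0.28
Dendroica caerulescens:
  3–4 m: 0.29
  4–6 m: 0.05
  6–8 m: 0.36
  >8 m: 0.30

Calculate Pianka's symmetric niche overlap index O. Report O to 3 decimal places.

0.910

Σ p₁ᵢp₂ᵢ = 0.0783 + 0.0115 + 0.0792 + 0.0840 = 0.2530
Σp_1ᵢ² = 0.27² + 0.23² + 0.22² + 0.28² = 0.0729 + 0.0529 + 0.0484 + 0.0784 = 0.2526
Σp_2ᵢ² = 0.29² + 0.05² + 0.36² + 0.30² = 0.0841 + 0.0025 + 0.1296 + 0.0900 = 0.3062
O = 0.2530 / √(0.2526 × 0.3062) = 0.2530 / 0.278112 = 0.90971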